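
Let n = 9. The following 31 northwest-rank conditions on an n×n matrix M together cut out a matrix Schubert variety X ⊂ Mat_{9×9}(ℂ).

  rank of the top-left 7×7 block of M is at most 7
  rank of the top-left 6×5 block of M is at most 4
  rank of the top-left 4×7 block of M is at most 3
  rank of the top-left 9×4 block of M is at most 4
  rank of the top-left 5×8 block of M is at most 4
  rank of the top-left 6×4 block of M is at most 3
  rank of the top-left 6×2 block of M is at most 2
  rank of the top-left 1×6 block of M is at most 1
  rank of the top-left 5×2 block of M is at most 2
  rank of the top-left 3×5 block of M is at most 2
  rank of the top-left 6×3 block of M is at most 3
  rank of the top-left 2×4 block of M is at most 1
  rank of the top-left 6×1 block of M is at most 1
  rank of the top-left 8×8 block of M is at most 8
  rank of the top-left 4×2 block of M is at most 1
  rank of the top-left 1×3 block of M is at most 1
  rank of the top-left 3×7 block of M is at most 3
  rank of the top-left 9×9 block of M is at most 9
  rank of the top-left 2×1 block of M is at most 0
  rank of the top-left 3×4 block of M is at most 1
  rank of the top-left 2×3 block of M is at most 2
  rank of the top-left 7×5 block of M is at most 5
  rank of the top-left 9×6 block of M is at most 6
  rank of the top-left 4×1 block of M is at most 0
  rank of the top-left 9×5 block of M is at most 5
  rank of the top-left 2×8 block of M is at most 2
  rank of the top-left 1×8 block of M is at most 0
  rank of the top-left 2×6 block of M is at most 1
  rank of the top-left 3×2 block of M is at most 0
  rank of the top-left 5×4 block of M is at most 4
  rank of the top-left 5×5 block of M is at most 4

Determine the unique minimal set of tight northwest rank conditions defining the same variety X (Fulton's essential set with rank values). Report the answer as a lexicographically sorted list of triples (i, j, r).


Computing R[i][j] = min implied NW-rank bound (n=9, 31 conditions):

  0 | 0 | 0 | 0 | 0 | 0 | 0 | 0 | 1
  0 | 0 | 1 | 1 | 1 | 1 | 1 | 1 | 2
  0 | 0 | 1 | 1 | 2 | 2 | 2 | 2 | 3
  0 | 1 | 2 | 2 | 3 | 3 | 3 | 3 | 4
  1 | 2 | 3 | 3 | 4 | 4 | 4 | 4 | 5
  1 | 2 | 3 | 3 | 4 | 5 | 5 | 5 | 6
  1 | 2 | 3 | 4 | 5 | 6 | 6 | 6 | 7
  1 | 2 | 3 | 4 | 5 | 6 | 7 | 7 | 8
  1 | 2 | 3 | 4 | 5 | 6 | 7 | 8 | 9

the unique w with this rank table is (9, 3, 5, 2, 1, 6, 4, 7, 8).

ℓ(w)=15; the 5 essential cells (i,j,r):

[(1, 8, 0), (3, 2, 0), (3, 4, 1), (4, 1, 0), (6, 4, 3)]


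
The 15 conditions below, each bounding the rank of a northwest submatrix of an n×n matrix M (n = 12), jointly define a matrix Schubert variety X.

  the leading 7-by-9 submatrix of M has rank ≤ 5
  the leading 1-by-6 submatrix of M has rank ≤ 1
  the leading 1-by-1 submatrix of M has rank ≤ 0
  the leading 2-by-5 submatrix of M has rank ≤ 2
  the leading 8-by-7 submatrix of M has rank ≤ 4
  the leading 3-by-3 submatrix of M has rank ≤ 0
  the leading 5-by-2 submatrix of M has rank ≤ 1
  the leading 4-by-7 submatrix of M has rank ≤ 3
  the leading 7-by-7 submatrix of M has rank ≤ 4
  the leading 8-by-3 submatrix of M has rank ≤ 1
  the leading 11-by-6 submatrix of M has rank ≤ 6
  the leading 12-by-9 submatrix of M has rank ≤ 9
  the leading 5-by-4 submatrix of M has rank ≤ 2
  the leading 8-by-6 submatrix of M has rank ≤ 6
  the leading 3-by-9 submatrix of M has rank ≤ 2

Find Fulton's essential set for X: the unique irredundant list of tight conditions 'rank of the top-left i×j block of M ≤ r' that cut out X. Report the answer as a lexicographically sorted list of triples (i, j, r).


Propagating the 15 rank bounds to every northwest block:

  0, 0, 0, 1, 1, 1, 1, 1, 1, 1, 1, 1
  0, 0, 0, 1, 2, 2, 2, 2, 2, 2, 2, 2
  0, 0, 0, 1, 2, 2, 2, 2, 2, 3, 3, 3
  1, 1, 1, 2, 3, 3, 3, 3, 3, 4, 4, 4
  1, 1, 1, 2, 3, 4, 4, 4, 4, 5, 5, 5
  1, 1, 1, 2, 3, 4, 4, 5, 5, 6, 6, 6
  1, 1, 1, 2, 3, 4, 4, 5, 5, 6, 7, 7
  1, 1, 1, 2, 3, 4, 4, 5, 6, 7, 8, 8
  1, 2, 2, 3, 4, 5, 5, 6, 7, 8, 9, 9
  1, 2, 3, 4, 5, 6, 6, 7, 8, 9, 10, 10
  1, 2, 3, 4, 5, 6, 7, 8, 9, 10, 11, 11
  1, 2, 3, 4, 5, 6, 7, 8, 9, 10, 11, 12

giving w = (4, 5, 10, 1, 6, 8, 11, 9, 2, 3, 7, 12) via Δ²R.

5 SE-corners of the 25-cell Rothe diagram give Ess(w):

[(3, 3, 0), (3, 9, 2), (7, 9, 5), (8, 3, 1), (8, 7, 4)]


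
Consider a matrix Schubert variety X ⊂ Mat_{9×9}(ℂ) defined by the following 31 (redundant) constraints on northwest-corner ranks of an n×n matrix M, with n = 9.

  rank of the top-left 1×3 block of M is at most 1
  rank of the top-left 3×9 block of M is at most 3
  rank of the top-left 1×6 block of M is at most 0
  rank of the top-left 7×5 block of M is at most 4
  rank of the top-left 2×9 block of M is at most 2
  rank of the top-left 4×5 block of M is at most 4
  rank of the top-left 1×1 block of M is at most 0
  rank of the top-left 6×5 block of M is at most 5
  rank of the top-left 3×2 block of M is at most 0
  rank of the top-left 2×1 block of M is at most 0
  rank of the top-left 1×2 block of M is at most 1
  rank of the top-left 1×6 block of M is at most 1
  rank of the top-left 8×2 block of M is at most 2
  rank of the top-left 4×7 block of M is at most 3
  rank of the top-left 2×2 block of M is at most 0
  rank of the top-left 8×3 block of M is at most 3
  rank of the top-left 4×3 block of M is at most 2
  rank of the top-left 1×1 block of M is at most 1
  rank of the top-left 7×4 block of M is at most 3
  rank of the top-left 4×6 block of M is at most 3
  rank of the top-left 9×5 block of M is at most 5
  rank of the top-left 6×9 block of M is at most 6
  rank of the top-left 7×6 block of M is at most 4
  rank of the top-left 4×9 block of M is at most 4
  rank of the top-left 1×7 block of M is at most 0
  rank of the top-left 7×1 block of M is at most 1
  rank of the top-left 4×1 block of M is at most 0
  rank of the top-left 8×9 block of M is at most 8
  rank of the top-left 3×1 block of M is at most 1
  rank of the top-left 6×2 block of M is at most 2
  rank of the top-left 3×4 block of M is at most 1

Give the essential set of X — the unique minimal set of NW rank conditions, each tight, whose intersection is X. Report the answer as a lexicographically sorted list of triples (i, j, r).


Propagating the 31 rank bounds to every northwest block:

  0 0 0 0 0 0 0 1 1
  0 0 1 1 1 1 1 2 2
  0 0 1 1 2 2 2 3 3
  0 1 2 2 3 3 3 4 4
  1 2 3 3 4 4 4 5 5
  1 2 3 3 4 4 5 6 6
  1 2 3 3 4 4 5 6 7
  1 2 3 4 5 5 6 7 8
  1 2 3 4 5 6 7 8 9

so w = (8, 3, 5, 2, 1, 7, 9, 4, 6).

D(w) has 17 cells with 6 SE-corners; essential set:

[(1, 7, 0), (3, 2, 0), (3, 4, 1), (4, 1, 0), (7, 4, 3), (7, 6, 4)]


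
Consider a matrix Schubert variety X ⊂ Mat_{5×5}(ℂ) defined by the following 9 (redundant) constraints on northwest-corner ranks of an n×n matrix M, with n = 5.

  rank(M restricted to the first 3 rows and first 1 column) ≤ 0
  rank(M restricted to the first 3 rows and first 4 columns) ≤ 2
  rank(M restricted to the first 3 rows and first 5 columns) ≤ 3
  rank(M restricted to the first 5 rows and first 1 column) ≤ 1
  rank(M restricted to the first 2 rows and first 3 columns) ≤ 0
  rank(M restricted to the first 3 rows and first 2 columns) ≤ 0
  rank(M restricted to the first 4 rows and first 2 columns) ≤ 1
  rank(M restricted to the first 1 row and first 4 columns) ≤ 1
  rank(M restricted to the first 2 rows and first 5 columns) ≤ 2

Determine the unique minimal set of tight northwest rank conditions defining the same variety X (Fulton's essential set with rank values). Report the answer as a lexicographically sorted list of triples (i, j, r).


Rank table r_w(5×5) implied by the 9 constraints:

  0, 0, 0, 1, 1
  0, 0, 0, 1, 2
  0, 0, 1, 2, 3
  1, 1, 2, 3, 4
  1, 2, 3, 4, 5

second differences of R give the permutation w = (4, 5, 3, 1, 2).

D(w) has 8 cells with 2 SE-corners; essential set:

[(2, 3, 0), (3, 2, 0)]


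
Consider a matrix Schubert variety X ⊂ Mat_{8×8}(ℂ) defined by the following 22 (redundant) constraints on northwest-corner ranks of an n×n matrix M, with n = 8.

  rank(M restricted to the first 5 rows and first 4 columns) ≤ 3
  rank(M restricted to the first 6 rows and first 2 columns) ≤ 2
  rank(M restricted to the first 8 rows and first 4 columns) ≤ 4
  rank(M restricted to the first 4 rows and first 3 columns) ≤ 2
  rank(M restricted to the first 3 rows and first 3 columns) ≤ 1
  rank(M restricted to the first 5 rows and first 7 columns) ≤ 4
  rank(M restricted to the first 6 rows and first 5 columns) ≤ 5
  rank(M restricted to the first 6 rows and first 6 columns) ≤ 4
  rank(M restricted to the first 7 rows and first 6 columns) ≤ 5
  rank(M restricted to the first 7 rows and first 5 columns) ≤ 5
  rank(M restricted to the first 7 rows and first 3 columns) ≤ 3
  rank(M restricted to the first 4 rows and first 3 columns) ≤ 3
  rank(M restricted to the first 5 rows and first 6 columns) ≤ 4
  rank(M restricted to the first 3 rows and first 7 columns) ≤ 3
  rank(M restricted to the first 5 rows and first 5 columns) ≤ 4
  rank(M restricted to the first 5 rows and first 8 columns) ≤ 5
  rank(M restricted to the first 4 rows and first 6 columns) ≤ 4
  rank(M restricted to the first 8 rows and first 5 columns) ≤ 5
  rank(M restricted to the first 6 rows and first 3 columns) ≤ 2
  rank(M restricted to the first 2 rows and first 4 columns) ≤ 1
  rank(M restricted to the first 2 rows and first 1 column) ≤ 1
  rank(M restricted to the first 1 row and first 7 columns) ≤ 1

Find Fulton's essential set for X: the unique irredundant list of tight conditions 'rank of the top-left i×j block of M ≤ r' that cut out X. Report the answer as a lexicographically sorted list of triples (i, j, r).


Recovering R(i,j) via the rank-extension bound from the 22 conditions:

  1 1 1 1 1 1 1 1
  1 1 1 1 2 2 2 2
  1 1 1 2 3 3 3 3
  1 2 2 3 4 4 4 4
  1 2 2 3 4 4 4 5
  1 2 2 3 4 4 5 6
  1 2 3 4 5 5 6 7
  1 2 3 4 5 6 7 8

reading off 1-entries of Δ²R: w = (1, 5, 4, 2, 8, 7, 3, 6).

Rothe diagram D(w) (10 cells), 5 SE-corners (essential conditions):

[(2, 4, 1), (3, 3, 1), (5, 7, 4), (6, 3, 2), (6, 6, 4)]


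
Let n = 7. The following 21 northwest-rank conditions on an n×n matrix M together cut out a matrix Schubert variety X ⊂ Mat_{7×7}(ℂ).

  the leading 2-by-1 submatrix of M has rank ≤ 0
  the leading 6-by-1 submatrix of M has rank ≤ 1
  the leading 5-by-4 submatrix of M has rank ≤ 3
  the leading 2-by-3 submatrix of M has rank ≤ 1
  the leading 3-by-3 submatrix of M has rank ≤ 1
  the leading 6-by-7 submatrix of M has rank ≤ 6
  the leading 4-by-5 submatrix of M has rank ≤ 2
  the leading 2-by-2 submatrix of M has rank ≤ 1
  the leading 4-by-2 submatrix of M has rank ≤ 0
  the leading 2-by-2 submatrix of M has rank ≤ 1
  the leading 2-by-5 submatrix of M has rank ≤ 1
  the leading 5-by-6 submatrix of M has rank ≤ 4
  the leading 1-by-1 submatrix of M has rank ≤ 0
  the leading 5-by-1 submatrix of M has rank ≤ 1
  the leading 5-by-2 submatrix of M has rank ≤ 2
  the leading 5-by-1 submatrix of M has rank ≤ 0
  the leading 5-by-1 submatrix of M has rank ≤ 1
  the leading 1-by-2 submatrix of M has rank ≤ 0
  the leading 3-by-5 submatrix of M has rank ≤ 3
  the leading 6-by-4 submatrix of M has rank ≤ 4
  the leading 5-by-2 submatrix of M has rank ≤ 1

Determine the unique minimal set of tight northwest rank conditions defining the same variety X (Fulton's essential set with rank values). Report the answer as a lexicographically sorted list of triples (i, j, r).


Propagating the 21 rank bounds to every northwest block:

  R[1]: 0 | 0 | 1 | 1 | 1 | 1 | 1
  R[2]: 0 | 0 | 1 | 1 | 1 | 2 | 2
  R[3]: 0 | 0 | 1 | 2 | 2 | 3 | 3
  R[4]: 0 | 0 | 1 | 2 | 2 | 3 | 4
  R[5]: 0 | 1 | 2 | 3 | 3 | 4 | 5
  R[6]: 1 | 2 | 3 | 4 | 4 | 5 | 6
  R[7]: 1 | 2 | 3 | 4 | 5 | 6 | 7

second differences of R give the permutation w = (3, 6, 4, 7, 2, 1, 5).

Rothe diagram D(w) (12 cells), 4 SE-corners (essential conditions):

[(2, 5, 1), (4, 2, 0), (4, 5, 2), (5, 1, 0)]


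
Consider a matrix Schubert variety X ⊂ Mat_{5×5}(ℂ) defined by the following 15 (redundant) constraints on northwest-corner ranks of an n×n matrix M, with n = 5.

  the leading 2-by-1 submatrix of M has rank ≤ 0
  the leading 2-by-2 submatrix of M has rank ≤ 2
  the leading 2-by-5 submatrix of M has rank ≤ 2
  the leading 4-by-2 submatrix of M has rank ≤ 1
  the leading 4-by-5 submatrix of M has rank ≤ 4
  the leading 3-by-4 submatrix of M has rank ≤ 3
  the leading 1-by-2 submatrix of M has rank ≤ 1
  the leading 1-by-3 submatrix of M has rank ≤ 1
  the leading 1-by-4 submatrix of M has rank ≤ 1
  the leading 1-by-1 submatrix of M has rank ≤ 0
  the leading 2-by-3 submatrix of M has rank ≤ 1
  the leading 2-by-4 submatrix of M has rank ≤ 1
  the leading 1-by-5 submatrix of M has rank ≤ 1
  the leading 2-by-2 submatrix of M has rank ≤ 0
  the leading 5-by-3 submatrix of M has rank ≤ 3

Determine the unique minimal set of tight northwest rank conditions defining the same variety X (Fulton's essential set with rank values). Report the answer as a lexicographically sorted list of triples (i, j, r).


Rank table r_w(5×5) implied by the 15 constraints:

  row 1: 0  0  1  1  1
  row 2: 0  0  1  1  2
  row 3: 1  1  2  2  3
  row 4: 1  1  2  3  4
  row 5: 1  2  3  4  5

second differences of R give the permutation w = (3, 5, 1, 4, 2).

Rothe diagram D(w) (6 cells), 3 SE-corners (essential conditions):

[(2, 2, 0), (2, 4, 1), (4, 2, 1)]


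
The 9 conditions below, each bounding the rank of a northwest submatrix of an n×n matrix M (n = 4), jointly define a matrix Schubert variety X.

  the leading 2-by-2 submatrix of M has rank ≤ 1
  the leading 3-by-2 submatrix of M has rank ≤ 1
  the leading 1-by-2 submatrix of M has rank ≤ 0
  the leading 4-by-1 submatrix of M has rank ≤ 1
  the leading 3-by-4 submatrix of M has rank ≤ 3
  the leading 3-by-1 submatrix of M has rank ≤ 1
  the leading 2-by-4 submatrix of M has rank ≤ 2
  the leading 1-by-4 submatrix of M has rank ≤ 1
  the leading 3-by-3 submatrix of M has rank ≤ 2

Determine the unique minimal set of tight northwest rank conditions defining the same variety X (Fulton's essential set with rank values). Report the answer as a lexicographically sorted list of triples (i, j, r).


Propagating the 9 rank bounds to every northwest block:

  R[1]: 0 0 1 1
  R[2]: 1 1 2 2
  R[3]: 1 1 2 3
  R[4]: 1 2 3 4

the unique w with this rank table is (3, 1, 4, 2).

|D(w)|=3, |Ess(w)|=2:

[(1, 2, 0), (3, 2, 1)]


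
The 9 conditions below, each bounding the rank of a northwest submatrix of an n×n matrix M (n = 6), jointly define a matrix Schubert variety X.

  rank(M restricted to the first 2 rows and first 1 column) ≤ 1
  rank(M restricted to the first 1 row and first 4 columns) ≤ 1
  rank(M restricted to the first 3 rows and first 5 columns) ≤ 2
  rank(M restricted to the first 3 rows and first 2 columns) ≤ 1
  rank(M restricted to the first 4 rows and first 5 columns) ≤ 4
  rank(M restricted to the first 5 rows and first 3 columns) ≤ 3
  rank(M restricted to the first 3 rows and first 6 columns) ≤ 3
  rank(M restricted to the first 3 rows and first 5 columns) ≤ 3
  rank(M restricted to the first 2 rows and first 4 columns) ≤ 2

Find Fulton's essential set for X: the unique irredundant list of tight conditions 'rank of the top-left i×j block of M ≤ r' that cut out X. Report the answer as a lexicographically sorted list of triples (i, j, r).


The tightest implied rank at each (i,j), from the 9 conditions:

  1 1 1 1 1 1
  1 1 2 2 2 2
  1 1 2 2 2 3
  1 2 3 3 3 4
  1 2 3 4 4 5
  1 2 3 4 5 6

the unique w with this rank table is (1, 3, 6, 2, 4, 5).

2 SE-corners of the 4-cell Rothe diagram give Ess(w):

[(3, 2, 1), (3, 5, 2)]


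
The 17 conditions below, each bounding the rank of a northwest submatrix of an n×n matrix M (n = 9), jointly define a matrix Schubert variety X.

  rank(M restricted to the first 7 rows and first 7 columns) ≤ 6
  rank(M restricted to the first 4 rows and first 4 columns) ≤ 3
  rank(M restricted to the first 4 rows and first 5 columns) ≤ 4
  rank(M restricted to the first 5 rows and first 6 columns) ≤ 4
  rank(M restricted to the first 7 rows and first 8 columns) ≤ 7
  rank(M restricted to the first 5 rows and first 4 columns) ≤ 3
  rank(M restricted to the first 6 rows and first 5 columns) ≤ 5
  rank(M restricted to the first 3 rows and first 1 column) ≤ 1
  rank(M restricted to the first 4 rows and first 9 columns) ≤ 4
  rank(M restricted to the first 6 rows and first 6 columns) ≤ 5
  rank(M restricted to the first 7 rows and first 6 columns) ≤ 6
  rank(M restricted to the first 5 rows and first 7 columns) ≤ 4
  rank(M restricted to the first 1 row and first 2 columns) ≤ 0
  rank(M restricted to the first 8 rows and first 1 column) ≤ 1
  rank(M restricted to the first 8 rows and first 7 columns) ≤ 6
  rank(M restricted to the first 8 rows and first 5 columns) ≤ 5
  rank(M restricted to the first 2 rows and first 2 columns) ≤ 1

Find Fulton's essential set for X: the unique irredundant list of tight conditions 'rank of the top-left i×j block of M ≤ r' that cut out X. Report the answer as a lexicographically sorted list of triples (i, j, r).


Recovering R(i,j) via the rank-extension bound from the 17 conditions:

  i=1: 0, 0, 1, 1, 1, 1, 1, 1, 1
  i=2: 1, 1, 2, 2, 2, 2, 2, 2, 2
  i=3: 1, 2, 3, 3, 3, 3, 3, 3, 3
  i=4: 1, 2, 3, 3, 4, 4, 4, 4, 4
  i=5: 1, 2, 3, 3, 4, 4, 4, 5, 5
  i=6: 1, 2, 3, 4, 5, 5, 5, 6, 6
  i=7: 1, 2, 3, 4, 5, 6, 6, 7, 7
  i=8: 1, 2, 3, 4, 5, 6, 6, 7, 8
  i=9: 1, 2, 3, 4, 5, 6, 7, 8, 9

giving w = (3, 1, 2, 5, 8, 4, 6, 9, 7) via Δ²R.

|D(w)|=7, |Ess(w)|=4:

[(1, 2, 0), (5, 4, 3), (5, 7, 4), (8, 7, 6)]


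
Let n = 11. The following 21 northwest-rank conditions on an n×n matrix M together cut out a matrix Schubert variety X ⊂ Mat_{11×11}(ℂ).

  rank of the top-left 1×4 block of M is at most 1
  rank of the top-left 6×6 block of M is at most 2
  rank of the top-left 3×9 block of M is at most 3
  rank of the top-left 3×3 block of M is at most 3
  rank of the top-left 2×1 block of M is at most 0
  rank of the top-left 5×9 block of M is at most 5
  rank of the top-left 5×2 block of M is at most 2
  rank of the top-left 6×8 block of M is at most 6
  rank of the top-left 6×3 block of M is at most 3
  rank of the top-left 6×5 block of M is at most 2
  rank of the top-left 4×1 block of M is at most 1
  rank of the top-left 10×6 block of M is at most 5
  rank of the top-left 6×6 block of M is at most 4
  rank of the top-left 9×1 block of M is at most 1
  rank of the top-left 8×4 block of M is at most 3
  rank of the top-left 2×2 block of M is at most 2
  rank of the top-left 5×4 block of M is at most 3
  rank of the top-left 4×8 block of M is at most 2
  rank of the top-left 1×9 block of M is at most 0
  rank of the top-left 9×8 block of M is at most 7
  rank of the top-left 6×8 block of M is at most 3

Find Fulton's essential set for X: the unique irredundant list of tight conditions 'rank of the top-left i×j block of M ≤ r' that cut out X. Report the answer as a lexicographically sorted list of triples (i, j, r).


Propagating the 21 rank bounds to every northwest block:

  row 1: 0, 0, 0, 0, 0, 0, 0, 0, 0, 1, 1
  row 2: 0, 1, 1, 1, 1, 1, 1, 1, 1, 2, 2
  row 3: 1, 2, 2, 2, 2, 2, 2, 2, 2, 3, 3
  row 4: 1, 2, 2, 2, 2, 2, 2, 2, 3, 4, 4
  row 5: 1, 2, 2, 2, 2, 2, 3, 3, 4, 5, 5
  row 6: 1, 2, 2, 2, 2, 2, 3, 3, 4, 5, 6
  row 7: 1, 2, 3, 3, 3, 3, 4, 4, 5, 6, 7
  row 8: 1, 2, 3, 3, 4, 4, 5, 5, 6, 7, 8
  row 9: 1, 2, 3, 4, 5, 5, 6, 6, 7, 8, 9
  row 10: 1, 2, 3, 4, 5, 5, 6, 7, 8, 9, 10
  row 11: 1, 2, 3, 4, 5, 6, 7, 8, 9, 10, 11

second differences of R give the permutation w = (10, 2, 1, 9, 7, 11, 3, 5, 4, 8, 6).

7 SE-corners of the 27-cell Rothe diagram give Ess(w):

[(1, 9, 0), (2, 1, 0), (4, 8, 2), (6, 6, 2), (6, 8, 3), (8, 4, 3), (10, 6, 5)]


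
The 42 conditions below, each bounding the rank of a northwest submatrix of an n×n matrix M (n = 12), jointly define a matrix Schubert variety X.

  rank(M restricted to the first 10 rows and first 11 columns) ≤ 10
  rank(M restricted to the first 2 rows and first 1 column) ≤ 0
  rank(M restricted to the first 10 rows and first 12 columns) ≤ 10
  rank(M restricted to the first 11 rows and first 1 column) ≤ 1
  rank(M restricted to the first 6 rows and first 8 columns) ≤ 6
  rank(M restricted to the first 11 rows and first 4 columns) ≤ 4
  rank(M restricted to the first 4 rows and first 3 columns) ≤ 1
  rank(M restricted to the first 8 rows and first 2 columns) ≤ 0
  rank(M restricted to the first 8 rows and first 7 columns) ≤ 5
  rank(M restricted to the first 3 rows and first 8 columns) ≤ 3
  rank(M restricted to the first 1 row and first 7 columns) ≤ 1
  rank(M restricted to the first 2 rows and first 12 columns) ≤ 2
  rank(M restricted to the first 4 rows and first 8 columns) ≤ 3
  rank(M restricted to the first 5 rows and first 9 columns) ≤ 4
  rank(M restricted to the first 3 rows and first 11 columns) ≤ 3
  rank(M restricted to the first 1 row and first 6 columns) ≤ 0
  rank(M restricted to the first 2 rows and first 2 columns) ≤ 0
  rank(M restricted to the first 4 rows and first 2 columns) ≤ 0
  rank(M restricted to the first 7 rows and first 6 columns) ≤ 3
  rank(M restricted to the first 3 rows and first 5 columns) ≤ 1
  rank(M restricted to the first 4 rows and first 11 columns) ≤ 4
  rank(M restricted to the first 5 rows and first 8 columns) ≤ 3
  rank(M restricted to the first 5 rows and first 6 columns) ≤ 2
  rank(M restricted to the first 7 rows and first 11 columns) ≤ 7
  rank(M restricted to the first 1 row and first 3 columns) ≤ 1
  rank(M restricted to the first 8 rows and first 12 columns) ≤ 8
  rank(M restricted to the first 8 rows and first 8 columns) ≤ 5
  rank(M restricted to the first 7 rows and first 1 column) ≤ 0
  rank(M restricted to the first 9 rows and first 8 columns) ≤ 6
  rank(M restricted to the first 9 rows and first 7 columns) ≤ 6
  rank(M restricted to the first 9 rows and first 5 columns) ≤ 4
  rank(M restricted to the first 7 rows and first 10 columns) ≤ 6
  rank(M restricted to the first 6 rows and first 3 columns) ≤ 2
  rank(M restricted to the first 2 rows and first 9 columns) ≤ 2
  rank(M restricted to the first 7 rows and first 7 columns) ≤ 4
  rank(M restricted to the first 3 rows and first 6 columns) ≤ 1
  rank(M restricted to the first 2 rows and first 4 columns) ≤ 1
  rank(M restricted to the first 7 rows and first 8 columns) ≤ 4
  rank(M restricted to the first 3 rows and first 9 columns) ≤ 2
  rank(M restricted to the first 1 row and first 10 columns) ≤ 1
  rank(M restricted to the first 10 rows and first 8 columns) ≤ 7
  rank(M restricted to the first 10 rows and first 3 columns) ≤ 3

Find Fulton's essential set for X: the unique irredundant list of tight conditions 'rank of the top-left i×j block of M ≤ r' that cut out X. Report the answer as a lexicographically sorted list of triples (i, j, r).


Recovering R(i,j) via the rank-extension bound from the 42 conditions:

  0  0  0  0  0  0  1  1  1  1  1  1
  0  0  1  1  1  1  2  2  2  2  2  2
  0  0  1  1  1  1  2  2  2  3  3  3
  0  0  1  2  2  2  3  3  3  4  4  4
  0  0  1  2  2  2  3  3  4  5  5  5
  0  0  1  2  3  3  4  4  5  6  6  6
  0  0  1  2  3  3  4  4  5  6  7  7
  0  0  1  2  3  4  5  5  6  7  8  8
  1  1  2  3  4  5  6  6  7  8  9  9
  1  2  3  4  5  6  7  7  8  9  10  10
  1  2  3  4  5  6  7  8  9  10  11  11
  1  2  3  4  5  6  7  8  9  10  11  12

giving w = (7, 3, 10, 4, 9, 5, 11, 6, 1, 2, 8, 12) via Δ²R.

Fulton essential set (8 of the 30 Rothe cells):

[(1, 6, 0), (3, 6, 1), (3, 9, 2), (5, 6, 2), (5, 8, 3), (7, 6, 3), (7, 8, 4), (8, 2, 0)]


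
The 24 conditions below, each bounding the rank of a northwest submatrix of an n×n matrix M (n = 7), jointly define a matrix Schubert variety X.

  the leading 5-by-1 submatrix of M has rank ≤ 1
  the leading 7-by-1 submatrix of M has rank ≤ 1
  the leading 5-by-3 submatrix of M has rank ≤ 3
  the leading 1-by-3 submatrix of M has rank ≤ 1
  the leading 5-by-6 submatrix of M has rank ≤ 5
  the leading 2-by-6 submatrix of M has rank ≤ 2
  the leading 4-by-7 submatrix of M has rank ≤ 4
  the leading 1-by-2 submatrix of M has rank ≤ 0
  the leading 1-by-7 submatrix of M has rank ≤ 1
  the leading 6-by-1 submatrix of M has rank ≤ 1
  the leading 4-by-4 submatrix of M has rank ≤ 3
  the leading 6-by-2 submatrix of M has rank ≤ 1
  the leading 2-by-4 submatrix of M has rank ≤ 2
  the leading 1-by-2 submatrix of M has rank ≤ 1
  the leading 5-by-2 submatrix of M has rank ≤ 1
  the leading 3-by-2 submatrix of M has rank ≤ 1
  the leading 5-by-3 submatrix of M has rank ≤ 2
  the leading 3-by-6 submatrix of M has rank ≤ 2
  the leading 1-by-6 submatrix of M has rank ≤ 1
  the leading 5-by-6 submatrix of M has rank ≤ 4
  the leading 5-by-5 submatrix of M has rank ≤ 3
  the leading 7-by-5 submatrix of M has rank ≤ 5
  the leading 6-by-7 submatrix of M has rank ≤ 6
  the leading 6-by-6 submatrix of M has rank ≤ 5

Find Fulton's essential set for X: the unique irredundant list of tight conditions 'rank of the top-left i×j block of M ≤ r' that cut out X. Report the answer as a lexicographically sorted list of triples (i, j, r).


The tightest implied rank at each (i,j), from the 24 conditions:

  i=1: 0  0  1  1  1  1  1
  i=2: 1  1  2  2  2  2  2
  i=3: 1  1  2  2  2  2  3
  i=4: 1  1  2  3  3  3  4
  i=5: 1  1  2  3  3  4  5
  i=6: 1  1  2  3  4  5  6
  i=7: 1  2  3  4  5  6  7

hence w(1..7) = (3, 1, 7, 4, 6, 5, 2).

|D(w)|=10, |Ess(w)|=4:

[(1, 2, 0), (3, 6, 2), (5, 5, 3), (6, 2, 1)]


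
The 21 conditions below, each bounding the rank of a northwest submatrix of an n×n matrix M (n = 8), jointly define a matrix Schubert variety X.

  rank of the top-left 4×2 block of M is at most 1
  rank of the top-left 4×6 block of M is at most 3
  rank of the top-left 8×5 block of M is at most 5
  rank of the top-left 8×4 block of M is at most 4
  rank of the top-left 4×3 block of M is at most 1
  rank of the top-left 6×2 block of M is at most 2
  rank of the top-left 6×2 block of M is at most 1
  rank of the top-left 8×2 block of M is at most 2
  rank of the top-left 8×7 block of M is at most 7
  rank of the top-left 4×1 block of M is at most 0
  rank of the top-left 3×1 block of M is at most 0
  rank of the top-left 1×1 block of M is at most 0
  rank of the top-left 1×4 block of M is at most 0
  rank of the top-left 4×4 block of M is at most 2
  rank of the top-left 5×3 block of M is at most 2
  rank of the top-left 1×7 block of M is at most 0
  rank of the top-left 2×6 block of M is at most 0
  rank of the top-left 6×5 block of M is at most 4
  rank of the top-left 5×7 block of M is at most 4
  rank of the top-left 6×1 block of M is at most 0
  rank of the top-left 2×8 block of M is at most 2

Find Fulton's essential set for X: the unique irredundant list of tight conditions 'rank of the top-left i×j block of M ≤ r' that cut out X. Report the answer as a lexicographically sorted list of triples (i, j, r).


Computing R[i][j] = min implied NW-rank bound (n=8, 21 conditions):

  R[1]: 0 0 0 0 0 0 0 1
  R[2]: 0 0 0 0 0 0 1 2
  R[3]: 0 1 1 1 1 1 2 3
  R[4]: 0 1 1 2 2 2 3 4
  R[5]: 0 1 2 3 3 3 4 5
  R[6]: 0 1 2 3 4 4 5 6
  R[7]: 1 2 3 4 5 5 6 7
  R[8]: 1 2 3 4 5 6 7 8

reading off 1-entries of Δ²R: w = (8, 7, 2, 4, 3, 5, 1, 6).

4 SE-corners of the 18-cell Rothe diagram give Ess(w):

[(1, 7, 0), (2, 6, 0), (4, 3, 1), (6, 1, 0)]


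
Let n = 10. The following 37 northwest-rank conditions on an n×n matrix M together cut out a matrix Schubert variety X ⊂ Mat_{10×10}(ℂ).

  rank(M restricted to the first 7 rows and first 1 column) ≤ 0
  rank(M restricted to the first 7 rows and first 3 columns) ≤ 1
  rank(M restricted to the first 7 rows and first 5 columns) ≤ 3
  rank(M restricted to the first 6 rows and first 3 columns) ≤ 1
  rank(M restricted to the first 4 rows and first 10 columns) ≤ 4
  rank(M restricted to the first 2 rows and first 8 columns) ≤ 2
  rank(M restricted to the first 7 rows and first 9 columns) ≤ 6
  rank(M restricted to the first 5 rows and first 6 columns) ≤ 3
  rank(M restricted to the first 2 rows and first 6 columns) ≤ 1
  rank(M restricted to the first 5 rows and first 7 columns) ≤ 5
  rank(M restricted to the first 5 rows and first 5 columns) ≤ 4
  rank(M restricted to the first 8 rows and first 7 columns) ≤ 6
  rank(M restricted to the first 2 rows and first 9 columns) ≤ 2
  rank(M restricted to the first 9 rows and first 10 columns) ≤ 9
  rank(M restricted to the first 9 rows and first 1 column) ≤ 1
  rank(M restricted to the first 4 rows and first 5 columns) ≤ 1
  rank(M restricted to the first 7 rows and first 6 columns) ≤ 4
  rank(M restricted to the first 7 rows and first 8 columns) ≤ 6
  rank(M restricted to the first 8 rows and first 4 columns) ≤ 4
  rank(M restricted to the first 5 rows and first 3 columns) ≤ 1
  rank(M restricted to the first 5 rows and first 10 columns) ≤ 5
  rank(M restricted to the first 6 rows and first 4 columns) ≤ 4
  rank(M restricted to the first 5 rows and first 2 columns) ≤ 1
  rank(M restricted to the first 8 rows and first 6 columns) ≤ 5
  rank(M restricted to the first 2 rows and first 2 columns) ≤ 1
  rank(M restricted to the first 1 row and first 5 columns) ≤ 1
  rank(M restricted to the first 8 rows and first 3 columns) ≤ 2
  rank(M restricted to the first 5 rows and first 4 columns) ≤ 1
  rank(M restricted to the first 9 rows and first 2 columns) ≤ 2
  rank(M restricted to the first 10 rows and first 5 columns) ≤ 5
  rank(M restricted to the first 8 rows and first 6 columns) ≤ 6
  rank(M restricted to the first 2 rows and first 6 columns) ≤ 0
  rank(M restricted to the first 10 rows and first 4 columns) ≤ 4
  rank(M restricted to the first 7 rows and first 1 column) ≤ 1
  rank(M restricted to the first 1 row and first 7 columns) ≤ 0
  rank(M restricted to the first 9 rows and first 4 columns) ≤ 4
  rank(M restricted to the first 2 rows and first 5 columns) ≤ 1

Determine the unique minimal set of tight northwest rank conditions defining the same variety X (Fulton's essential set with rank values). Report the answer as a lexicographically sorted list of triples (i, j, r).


Rank table r_w(10×10) implied by the 37 constraints:

  0 0 0 0 0 0 0 1 1 1
  0 0 0 0 0 0 1 2 2 2
  0 1 1 1 1 1 2 3 3 3
  0 1 1 1 1 2 3 4 4 4
  0 1 1 1 2 3 4 5 5 5
  0 1 1 2 3 4 5 6 6 6
  0 1 1 2 3 4 5 6 6 7
  1 2 2 3 4 5 6 7 7 8
  1 2 3 4 5 6 7 8 8 9
  1 2 3 4 5 6 7 8 9 10

hence w(1..10) = (8, 7, 2, 6, 5, 4, 10, 1, 3, 9).

D(w) has 26 cells with 7 SE-corners; essential set:

[(1, 7, 0), (2, 6, 0), (4, 5, 1), (5, 4, 1), (7, 1, 0), (7, 3, 1), (7, 9, 6)]


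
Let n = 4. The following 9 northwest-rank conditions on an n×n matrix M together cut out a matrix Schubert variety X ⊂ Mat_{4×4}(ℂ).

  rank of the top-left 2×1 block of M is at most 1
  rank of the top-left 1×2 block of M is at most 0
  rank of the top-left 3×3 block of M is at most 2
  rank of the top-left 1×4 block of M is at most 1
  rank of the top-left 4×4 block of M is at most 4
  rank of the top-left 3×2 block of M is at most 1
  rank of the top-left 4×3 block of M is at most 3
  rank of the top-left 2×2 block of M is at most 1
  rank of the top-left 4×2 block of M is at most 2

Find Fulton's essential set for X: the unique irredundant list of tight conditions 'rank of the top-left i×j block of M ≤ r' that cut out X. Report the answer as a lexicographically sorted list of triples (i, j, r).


Computing R[i][j] = min implied NW-rank bound (n=4, 9 conditions):

  row 1: 0 | 0 | 1 | 1
  row 2: 1 | 1 | 2 | 2
  row 3: 1 | 1 | 2 | 3
  row 4: 1 | 2 | 3 | 4

the unique w with this rank table is (3, 1, 4, 2).

Rothe diagram D(w) (3 cells), 2 SE-corners (essential conditions):

[(1, 2, 0), (3, 2, 1)]


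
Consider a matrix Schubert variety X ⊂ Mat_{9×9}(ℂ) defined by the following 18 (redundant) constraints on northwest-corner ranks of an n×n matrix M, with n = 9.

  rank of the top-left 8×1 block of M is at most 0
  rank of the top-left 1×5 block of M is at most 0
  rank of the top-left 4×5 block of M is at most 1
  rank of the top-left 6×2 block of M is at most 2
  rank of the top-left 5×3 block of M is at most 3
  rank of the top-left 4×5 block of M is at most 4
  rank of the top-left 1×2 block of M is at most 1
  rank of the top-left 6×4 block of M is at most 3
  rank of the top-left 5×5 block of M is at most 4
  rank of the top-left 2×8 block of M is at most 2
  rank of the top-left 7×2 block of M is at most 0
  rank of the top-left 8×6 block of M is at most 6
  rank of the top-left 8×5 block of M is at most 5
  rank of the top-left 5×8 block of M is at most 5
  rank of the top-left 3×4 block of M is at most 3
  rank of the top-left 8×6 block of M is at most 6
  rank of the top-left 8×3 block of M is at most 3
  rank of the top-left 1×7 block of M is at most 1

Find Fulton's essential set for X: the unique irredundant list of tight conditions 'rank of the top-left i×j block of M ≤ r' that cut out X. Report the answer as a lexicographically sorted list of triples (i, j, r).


The tightest implied rank at each (i,j), from the 18 conditions:

  row 1: 0 | 0 | 0 | 0 | 0 | 1 | 1 | 1 | 1
  row 2: 0 | 0 | 1 | 1 | 1 | 2 | 2 | 2 | 2
  row 3: 0 | 0 | 1 | 1 | 1 | 2 | 3 | 3 | 3
  row 4: 0 | 0 | 1 | 1 | 1 | 2 | 3 | 4 | 4
  row 5: 0 | 0 | 1 | 2 | 2 | 3 | 4 | 5 | 5
  row 6: 0 | 0 | 1 | 2 | 3 | 4 | 5 | 6 | 6
  row 7: 0 | 0 | 1 | 2 | 3 | 4 | 5 | 6 | 7
  row 8: 0 | 1 | 2 | 3 | 4 | 5 | 6 | 7 | 8
  row 9: 1 | 2 | 3 | 4 | 5 | 6 | 7 | 8 | 9

giving w = (6, 3, 7, 8, 4, 5, 9, 2, 1) via Δ²R.

Rothe diagram D(w) (22 cells), 4 SE-corners (essential conditions):

[(1, 5, 0), (4, 5, 1), (7, 2, 0), (8, 1, 0)]


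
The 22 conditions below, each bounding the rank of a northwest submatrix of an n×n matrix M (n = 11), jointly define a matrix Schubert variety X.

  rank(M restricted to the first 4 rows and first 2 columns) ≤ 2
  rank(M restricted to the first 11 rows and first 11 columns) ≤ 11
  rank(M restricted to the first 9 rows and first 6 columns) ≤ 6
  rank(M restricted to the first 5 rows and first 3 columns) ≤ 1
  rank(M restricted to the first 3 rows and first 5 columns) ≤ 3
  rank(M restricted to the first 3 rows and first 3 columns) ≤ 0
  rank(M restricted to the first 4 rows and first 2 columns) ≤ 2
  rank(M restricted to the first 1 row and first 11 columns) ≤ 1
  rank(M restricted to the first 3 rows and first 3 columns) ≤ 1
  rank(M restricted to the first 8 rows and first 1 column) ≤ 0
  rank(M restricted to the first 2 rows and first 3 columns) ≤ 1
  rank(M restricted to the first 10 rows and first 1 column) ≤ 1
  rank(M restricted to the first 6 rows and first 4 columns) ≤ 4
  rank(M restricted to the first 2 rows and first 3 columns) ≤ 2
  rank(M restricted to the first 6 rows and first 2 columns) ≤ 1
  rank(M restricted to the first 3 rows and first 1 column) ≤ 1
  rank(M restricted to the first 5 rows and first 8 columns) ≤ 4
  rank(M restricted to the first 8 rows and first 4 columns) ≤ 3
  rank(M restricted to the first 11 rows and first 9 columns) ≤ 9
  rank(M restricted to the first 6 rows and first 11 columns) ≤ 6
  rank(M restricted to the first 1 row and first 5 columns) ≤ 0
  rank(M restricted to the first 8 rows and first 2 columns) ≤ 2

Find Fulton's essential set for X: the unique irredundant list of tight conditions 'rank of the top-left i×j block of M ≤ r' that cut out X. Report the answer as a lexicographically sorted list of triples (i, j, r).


Rank table r_w(11×11) implied by the 22 constraints:

  R[1]: 0 0 0 0 0 1 1 1 1 1 1
  R[2]: 0 0 0 1 1 2 2 2 2 2 2
  R[3]: 0 0 0 1 2 3 3 3 3 3 3
  R[4]: 0 1 1 2 3 4 4 4 4 4 4
  R[5]: 0 1 1 2 3 4 4 4 5 5 5
  R[6]: 0 1 2 3 4 5 5 5 6 6 6
  R[7]: 0 1 2 3 4 5 6 6 7 7 7
  R[8]: 0 1 2 3 4 5 6 7 8 8 8
  R[9]: 1 2 3 4 5 6 7 8 9 9 9
  R[10]: 1 2 3 4 5 6 7 8 9 10 10
  R[11]: 1 2 3 4 5 6 7 8 9 10 11

giving w = (6, 4, 5, 2, 9, 3, 7, 8, 1, 10, 11) via Δ²R.

5 SE-corners of the 19-cell Rothe diagram give Ess(w):

[(1, 5, 0), (3, 3, 0), (5, 3, 1), (5, 8, 4), (8, 1, 0)]


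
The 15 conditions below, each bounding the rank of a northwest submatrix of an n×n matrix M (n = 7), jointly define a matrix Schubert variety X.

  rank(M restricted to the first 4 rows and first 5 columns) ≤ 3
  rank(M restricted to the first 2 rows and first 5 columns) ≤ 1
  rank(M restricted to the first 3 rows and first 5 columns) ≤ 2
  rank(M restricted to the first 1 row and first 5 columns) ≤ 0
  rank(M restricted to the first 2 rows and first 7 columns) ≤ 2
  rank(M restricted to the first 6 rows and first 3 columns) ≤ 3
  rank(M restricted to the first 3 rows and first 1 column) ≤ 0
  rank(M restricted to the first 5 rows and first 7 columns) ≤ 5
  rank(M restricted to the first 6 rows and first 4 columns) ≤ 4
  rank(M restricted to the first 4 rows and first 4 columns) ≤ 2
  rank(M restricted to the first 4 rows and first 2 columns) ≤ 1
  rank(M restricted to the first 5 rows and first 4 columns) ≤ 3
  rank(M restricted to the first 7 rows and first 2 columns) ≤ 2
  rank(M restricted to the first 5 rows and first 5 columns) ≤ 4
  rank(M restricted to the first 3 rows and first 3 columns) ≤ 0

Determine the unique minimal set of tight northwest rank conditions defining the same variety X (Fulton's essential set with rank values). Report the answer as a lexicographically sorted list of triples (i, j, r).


Computing R[i][j] = min implied NW-rank bound (n=7, 15 conditions):

  i=1: 0  0  0  0  0  1  1
  i=2: 0  0  0  1  1  2  2
  i=3: 0  0  0  1  2  3  3
  i=4: 1  1  1  2  3  4  4
  i=5: 1  2  2  3  4  5  5
  i=6: 1  2  3  4  5  6  6
  i=7: 1  2  3  4  5  6  7

the unique w with this rank table is (6, 4, 5, 1, 2, 3, 7).

|D(w)|=11, |Ess(w)|=2:

[(1, 5, 0), (3, 3, 0)]


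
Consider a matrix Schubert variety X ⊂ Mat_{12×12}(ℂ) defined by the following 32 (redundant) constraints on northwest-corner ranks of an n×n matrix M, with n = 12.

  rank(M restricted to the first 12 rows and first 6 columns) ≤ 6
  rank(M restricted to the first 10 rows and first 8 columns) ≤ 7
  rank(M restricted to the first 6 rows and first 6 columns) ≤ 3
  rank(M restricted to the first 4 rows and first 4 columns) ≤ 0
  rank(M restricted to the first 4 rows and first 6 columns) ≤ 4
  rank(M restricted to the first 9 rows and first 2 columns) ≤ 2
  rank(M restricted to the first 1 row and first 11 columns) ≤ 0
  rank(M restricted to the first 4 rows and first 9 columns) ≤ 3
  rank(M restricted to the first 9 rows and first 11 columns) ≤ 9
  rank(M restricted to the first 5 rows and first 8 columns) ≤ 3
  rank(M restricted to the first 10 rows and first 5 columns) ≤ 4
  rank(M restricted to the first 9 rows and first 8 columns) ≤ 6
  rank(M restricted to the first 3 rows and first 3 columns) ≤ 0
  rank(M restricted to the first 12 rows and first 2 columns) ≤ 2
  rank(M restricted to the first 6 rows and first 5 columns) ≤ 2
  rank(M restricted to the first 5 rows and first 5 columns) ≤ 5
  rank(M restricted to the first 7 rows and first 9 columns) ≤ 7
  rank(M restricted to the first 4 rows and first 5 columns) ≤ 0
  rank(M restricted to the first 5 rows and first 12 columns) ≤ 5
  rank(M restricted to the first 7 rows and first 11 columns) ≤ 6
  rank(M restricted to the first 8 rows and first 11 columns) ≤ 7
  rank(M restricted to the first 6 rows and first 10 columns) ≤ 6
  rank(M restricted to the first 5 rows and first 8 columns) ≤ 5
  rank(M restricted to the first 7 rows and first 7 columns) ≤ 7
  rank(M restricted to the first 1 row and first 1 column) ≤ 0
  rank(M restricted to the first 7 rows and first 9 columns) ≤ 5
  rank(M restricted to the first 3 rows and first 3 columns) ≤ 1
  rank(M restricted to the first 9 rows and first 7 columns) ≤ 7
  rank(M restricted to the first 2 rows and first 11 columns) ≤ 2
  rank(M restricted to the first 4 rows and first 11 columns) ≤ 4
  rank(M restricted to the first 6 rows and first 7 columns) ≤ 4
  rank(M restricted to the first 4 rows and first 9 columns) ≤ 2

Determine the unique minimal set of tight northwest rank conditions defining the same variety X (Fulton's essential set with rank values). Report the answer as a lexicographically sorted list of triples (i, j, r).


Reconstructing r_w from the 32 given conditions:

  R[1]: 0  0  0  0  0  0  0  0  0  0  0  1
  R[2]: 0  0  0  0  0  1  1  1  1  1  1  2
  R[3]: 0  0  0  0  0  1  2  2  2  2  2  3
  R[4]: 0  0  0  0  0  1  2  2  2  3  3  4
  R[5]: 1  1  1  1  1  2  3  3  3  4  4  5
  R[6]: 1  2  2  2  2  3  4  4  4  5  5  6
  R[7]: 1  2  3  3  3  4  5  5  5  6  6  7
  R[8]: 1  2  3  4  4  5  6  6  6  7  7  8
  R[9]: 1  2  3  4  4  5  6  6  7  8  8  9
  R[10]: 1  2  3  4  4  5  6  7  8  9  9  10
  R[11]: 1  2  3  4  5  6  7  8  9  10  10  11
  R[12]: 1  2  3  4  5  6  7  8  9  10  11  12

reading off 1-entries of Δ²R: w = (12, 6, 7, 10, 1, 2, 3, 4, 9, 8, 5, 11).

D(w) has 31 cells with 5 SE-corners; essential set:

[(1, 11, 0), (4, 5, 0), (4, 9, 2), (9, 8, 6), (10, 5, 4)]
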